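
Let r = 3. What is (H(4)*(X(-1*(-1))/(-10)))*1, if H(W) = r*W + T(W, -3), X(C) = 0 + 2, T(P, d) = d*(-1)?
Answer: -3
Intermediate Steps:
T(P, d) = -d
X(C) = 2
H(W) = 3 + 3*W (H(W) = 3*W - 1*(-3) = 3*W + 3 = 3 + 3*W)
(H(4)*(X(-1*(-1))/(-10)))*1 = ((3 + 3*4)*(2/(-10)))*1 = ((3 + 12)*(2*(-⅒)))*1 = (15*(-⅕))*1 = -3*1 = -3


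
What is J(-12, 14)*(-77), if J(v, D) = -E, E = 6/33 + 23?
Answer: 1785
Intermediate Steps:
E = 255/11 (E = 6*(1/33) + 23 = 2/11 + 23 = 255/11 ≈ 23.182)
J(v, D) = -255/11 (J(v, D) = -1*255/11 = -255/11)
J(-12, 14)*(-77) = -255/11*(-77) = 1785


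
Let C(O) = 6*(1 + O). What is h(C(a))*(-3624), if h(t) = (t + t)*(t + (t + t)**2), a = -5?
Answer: 396610560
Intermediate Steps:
C(O) = 6 + 6*O
h(t) = 2*t*(t + 4*t**2) (h(t) = (2*t)*(t + (2*t)**2) = (2*t)*(t + 4*t**2) = 2*t*(t + 4*t**2))
h(C(a))*(-3624) = ((6 + 6*(-5))**2*(2 + 8*(6 + 6*(-5))))*(-3624) = ((6 - 30)**2*(2 + 8*(6 - 30)))*(-3624) = ((-24)**2*(2 + 8*(-24)))*(-3624) = (576*(2 - 192))*(-3624) = (576*(-190))*(-3624) = -109440*(-3624) = 396610560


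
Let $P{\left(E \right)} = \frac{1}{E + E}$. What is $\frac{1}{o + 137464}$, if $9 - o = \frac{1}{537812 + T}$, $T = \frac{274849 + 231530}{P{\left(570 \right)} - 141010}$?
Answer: $\frac{86453454126928}{11885015699030421545} \approx 7.2742 \cdot 10^{-6}$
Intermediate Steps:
$P{\left(E \right)} = \frac{1}{2 E}$
$T = - \frac{577272060}{160751399}$ ($T = \frac{274849 + 231530}{\frac{1}{2 \cdot 570} - 141010} = \frac{506379}{\frac{1}{2} \cdot \frac{1}{570} - 141010} = \frac{506379}{\frac{1}{1140} - 141010} = \frac{506379}{- \frac{160751399}{1140}} = 506379 \left(- \frac{1140}{160751399}\right) = - \frac{577272060}{160751399} \approx -3.5911$)
$o = \frac{778080926390953}{86453454126928}$ ($o = 9 - \frac{1}{537812 - \frac{577272060}{160751399}} = 9 - \frac{1}{\frac{86453454126928}{160751399}} = 9 - \frac{160751399}{86453454126928} = \frac{778080926390953}{86453454126928} \approx 9.0$)
$\frac{1}{o + 137464} = \frac{1}{\frac{778080926390953}{86453454126928} + 137464} = \frac{1}{\frac{11885015699030421545}{86453454126928}} = \frac{86453454126928}{11885015699030421545}$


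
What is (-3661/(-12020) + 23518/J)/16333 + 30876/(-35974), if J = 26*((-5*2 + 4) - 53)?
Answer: -2327137848152851/2708473110717140 ≈ -0.85921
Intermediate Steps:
J = -1534 (J = 26*((-10 + 4) - 53) = 26*(-6 - 53) = 26*(-59) = -1534)
(-3661/(-12020) + 23518/J)/16333 + 30876/(-35974) = (-3661/(-12020) + 23518/(-1534))/16333 + 30876/(-35974) = (-3661*(-1/12020) + 23518*(-1/1534))*(1/16333) + 30876*(-1/35974) = (3661/12020 - 11759/767)*(1/16333) - 15438/17987 = -138535193/9219340*1/16333 - 15438/17987 = -138535193/150579480220 - 15438/17987 = -2327137848152851/2708473110717140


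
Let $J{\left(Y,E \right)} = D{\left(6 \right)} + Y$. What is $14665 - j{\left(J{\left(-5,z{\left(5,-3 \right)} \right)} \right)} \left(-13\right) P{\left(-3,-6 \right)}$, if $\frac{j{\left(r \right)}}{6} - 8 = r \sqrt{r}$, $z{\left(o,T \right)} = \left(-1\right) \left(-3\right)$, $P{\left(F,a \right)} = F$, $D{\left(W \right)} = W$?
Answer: $12559$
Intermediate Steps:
$z{\left(o,T \right)} = 3$
$J{\left(Y,E \right)} = 6 + Y$
$j{\left(r \right)} = 48 + 6 r^{\frac{3}{2}}$ ($j{\left(r \right)} = 48 + 6 r \sqrt{r} = 48 + 6 r^{\frac{3}{2}}$)
$14665 - j{\left(J{\left(-5,z{\left(5,-3 \right)} \right)} \right)} \left(-13\right) P{\left(-3,-6 \right)} = 14665 - \left(48 + 6 \left(6 - 5\right)^{\frac{3}{2}}\right) \left(-13\right) \left(-3\right) = 14665 - \left(48 + 6 \cdot 1^{\frac{3}{2}}\right) \left(-13\right) \left(-3\right) = 14665 - \left(48 + 6 \cdot 1\right) \left(-13\right) \left(-3\right) = 14665 - \left(48 + 6\right) \left(-13\right) \left(-3\right) = 14665 - 54 \left(-13\right) \left(-3\right) = 14665 - \left(-702\right) \left(-3\right) = 14665 - 2106 = 12559$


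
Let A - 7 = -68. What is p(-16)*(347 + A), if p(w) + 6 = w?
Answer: -6292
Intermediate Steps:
A = -61 (A = 7 - 68 = -61)
p(w) = -6 + w
p(-16)*(347 + A) = (-6 - 16)*(347 - 61) = -22*286 = -6292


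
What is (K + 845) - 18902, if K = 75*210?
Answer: -2307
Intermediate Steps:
K = 15750
(K + 845) - 18902 = (15750 + 845) - 18902 = 16595 - 18902 = -2307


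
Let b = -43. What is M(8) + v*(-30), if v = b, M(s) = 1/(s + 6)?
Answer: 18061/14 ≈ 1290.1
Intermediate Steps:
M(s) = 1/(6 + s)
v = -43
M(8) + v*(-30) = 1/(6 + 8) - 43*(-30) = 1/14 + 1290 = 18061/14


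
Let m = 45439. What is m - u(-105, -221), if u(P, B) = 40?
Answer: 45399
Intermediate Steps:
m - u(-105, -221) = 45439 - 1*40 = 45439 - 40 = 45399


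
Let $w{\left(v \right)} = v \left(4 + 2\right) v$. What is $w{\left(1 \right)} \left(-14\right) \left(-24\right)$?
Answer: $2016$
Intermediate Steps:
$w{\left(v \right)} = 6 v^{2}$ ($w{\left(v \right)} = v 6 v = 6 v v = 6 v^{2}$)
$w{\left(1 \right)} \left(-14\right) \left(-24\right) = 6 \cdot 1^{2} \left(-14\right) \left(-24\right) = 6 \cdot 1 \left(-14\right) \left(-24\right) = 6 \left(-14\right) \left(-24\right) = \left(-84\right) \left(-24\right) = 2016$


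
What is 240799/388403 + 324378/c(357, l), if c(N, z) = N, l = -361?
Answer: 42025117859/46219957 ≈ 909.24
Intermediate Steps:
240799/388403 + 324378/c(357, l) = 240799/388403 + 324378/357 = 240799*(1/388403) + 324378*(1/357) = 240799/388403 + 108126/119 = 42025117859/46219957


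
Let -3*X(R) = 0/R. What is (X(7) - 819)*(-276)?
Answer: 226044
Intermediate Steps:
X(R) = 0 (X(R) = -0/R = -⅓*0 = 0)
(X(7) - 819)*(-276) = (0 - 819)*(-276) = -819*(-276) = 226044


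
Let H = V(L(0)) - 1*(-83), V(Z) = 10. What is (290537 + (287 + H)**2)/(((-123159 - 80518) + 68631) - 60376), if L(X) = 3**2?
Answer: -434937/195422 ≈ -2.2256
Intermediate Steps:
L(X) = 9
H = 93 (H = 10 - 1*(-83) = 10 + 83 = 93)
(290537 + (287 + H)**2)/(((-123159 - 80518) + 68631) - 60376) = (290537 + (287 + 93)**2)/(((-123159 - 80518) + 68631) - 60376) = (290537 + 380**2)/((-203677 + 68631) - 60376) = (290537 + 144400)/(-135046 - 60376) = 434937/(-195422) = 434937*(-1/195422) = -434937/195422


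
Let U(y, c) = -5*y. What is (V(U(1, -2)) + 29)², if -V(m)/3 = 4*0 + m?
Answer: 1936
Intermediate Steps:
V(m) = -3*m (V(m) = -3*(4*0 + m) = -3*(0 + m) = -3*m)
(V(U(1, -2)) + 29)² = (-(-15) + 29)² = (-3*(-5) + 29)² = (15 + 29)² = 44² = 1936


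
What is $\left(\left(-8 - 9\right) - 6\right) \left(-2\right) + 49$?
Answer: $95$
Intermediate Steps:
$\left(\left(-8 - 9\right) - 6\right) \left(-2\right) + 49 = \left(-17 - 6\right) \left(-2\right) + 49 = \left(-23\right) \left(-2\right) + 49 = 46 + 49 = 95$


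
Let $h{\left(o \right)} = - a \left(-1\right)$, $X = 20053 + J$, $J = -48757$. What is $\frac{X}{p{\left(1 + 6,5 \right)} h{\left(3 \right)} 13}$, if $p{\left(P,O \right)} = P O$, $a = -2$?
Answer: $\frac{1104}{35} \approx 31.543$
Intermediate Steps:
$X = -28704$ ($X = 20053 - 48757 = -28704$)
$p{\left(P,O \right)} = O P$
$h{\left(o \right)} = -2$ ($h{\left(o \right)} = \left(-1\right) \left(-2\right) \left(-1\right) = 2 \left(-1\right) = -2$)
$\frac{X}{p{\left(1 + 6,5 \right)} h{\left(3 \right)} 13} = - \frac{28704}{5 \left(1 + 6\right) \left(-2\right) 13} = - \frac{28704}{5 \cdot 7 \left(-2\right) 13} = - \frac{28704}{35 \left(-2\right) 13} = - \frac{28704}{\left(-70\right) 13} = - \frac{28704}{-910} = \left(-28704\right) \left(- \frac{1}{910}\right) = \frac{1104}{35}$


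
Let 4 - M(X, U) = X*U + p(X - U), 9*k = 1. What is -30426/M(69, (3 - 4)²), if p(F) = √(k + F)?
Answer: 8899605/18706 - 45639*√613/18706 ≈ 415.36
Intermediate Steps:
k = ⅑ (k = (⅑)*1 = ⅑ ≈ 0.11111)
p(F) = √(⅑ + F)
M(X, U) = 4 - √(1 - 9*U + 9*X)/3 - U*X (M(X, U) = 4 - (X*U + √(1 + 9*(X - U))/3) = 4 - (U*X + √(1 + (-9*U + 9*X))/3) = 4 - (U*X + √(1 - 9*U + 9*X)/3) = 4 - (√(1 - 9*U + 9*X)/3 + U*X) = 4 + (-√(1 - 9*U + 9*X)/3 - U*X) = 4 - √(1 - 9*U + 9*X)/3 - U*X)
-30426/M(69, (3 - 4)²) = -30426/(4 - √(1 - 9*(3 - 4)² + 9*69)/3 - 1*(3 - 4)²*69) = -30426/(4 - √(1 - 9*(-1)² + 621)/3 - 1*(-1)²*69) = -30426/(4 - √(1 - 9*1 + 621)/3 - 1*1*69) = -30426/(4 - √(1 - 9 + 621)/3 - 69) = -30426/(4 - √613/3 - 69) = -30426/(-65 - √613/3)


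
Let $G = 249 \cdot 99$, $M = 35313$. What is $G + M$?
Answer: $59964$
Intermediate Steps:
$G = 24651$
$G + M = 24651 + 35313 = 59964$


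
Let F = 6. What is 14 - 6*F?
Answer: -22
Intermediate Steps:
14 - 6*F = 14 - 6*6 = 14 - 36 = -22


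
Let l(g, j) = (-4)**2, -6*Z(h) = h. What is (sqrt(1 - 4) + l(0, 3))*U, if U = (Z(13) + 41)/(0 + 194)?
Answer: 932/291 + 233*I*sqrt(3)/1164 ≈ 3.2027 + 0.34671*I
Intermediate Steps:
Z(h) = -h/6
l(g, j) = 16
U = 233/1164 (U = (-1/6*13 + 41)/(0 + 194) = (-13/6 + 41)/194 = (233/6)*(1/194) = 233/1164 ≈ 0.20017)
(sqrt(1 - 4) + l(0, 3))*U = (sqrt(1 - 4) + 16)*(233/1164) = (sqrt(-3) + 16)*(233/1164) = (I*sqrt(3) + 16)*(233/1164) = (16 + I*sqrt(3))*(233/1164) = 932/291 + 233*I*sqrt(3)/1164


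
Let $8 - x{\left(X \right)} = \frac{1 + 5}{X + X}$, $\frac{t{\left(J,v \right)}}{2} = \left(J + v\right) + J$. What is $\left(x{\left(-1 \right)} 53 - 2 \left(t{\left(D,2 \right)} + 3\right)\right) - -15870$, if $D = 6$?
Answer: $16391$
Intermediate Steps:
$t{\left(J,v \right)} = 2 v + 4 J$ ($t{\left(J,v \right)} = 2 \left(\left(J + v\right) + J\right) = 2 \left(v + 2 J\right) = 2 v + 4 J$)
$x{\left(X \right)} = 8 - \frac{3}{X}$ ($x{\left(X \right)} = 8 - \frac{1 + 5}{X + X} = 8 - \frac{6}{2 X} = 8 - 6 \frac{1}{2 X} = 8 - \frac{3}{X}$)
$\left(x{\left(-1 \right)} 53 - 2 \left(t{\left(D,2 \right)} + 3\right)\right) - -15870 = \left(\left(8 - \frac{3}{-1}\right) 53 - 2 \left(\left(2 \cdot 2 + 4 \cdot 6\right) + 3\right)\right) - -15870 = \left(\left(8 - -3\right) 53 - 2 \left(\left(4 + 24\right) + 3\right)\right) + 15870 = \left(\left(8 + 3\right) 53 - 2 \left(28 + 3\right)\right) + 15870 = \left(11 \cdot 53 - 62\right) + 15870 = \left(583 - 62\right) + 15870 = 521 + 15870 = 16391$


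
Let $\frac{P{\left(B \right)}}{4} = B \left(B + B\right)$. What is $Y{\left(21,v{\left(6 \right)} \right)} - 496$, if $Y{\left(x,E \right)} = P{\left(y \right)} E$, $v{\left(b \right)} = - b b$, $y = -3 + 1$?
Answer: $-1648$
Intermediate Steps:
$y = -2$
$P{\left(B \right)} = 8 B^{2}$ ($P{\left(B \right)} = 4 B \left(B + B\right) = 4 B 2 B = 4 \cdot 2 B^{2} = 8 B^{2}$)
$v{\left(b \right)} = - b^{2}$
$Y{\left(x,E \right)} = 32 E$ ($Y{\left(x,E \right)} = 8 \left(-2\right)^{2} E = 8 \cdot 4 E = 32 E$)
$Y{\left(21,v{\left(6 \right)} \right)} - 496 = 32 \left(- 6^{2}\right) - 496 = 32 \left(\left(-1\right) 36\right) - 496 = 32 \left(-36\right) - 496 = -1152 - 496 = -1648$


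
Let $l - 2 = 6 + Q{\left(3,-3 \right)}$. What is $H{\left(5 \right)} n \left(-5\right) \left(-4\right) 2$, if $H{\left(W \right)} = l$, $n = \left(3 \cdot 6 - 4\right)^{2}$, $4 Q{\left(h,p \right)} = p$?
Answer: $56840$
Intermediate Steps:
$Q{\left(h,p \right)} = \frac{p}{4}$
$n = 196$ ($n = \left(18 - 4\right)^{2} = 14^{2} = 196$)
$l = \frac{29}{4}$ ($l = 2 + \left(6 + \frac{1}{4} \left(-3\right)\right) = 2 + \left(6 - \frac{3}{4}\right) = 2 + \frac{21}{4} = \frac{29}{4} \approx 7.25$)
$H{\left(W \right)} = \frac{29}{4}$
$H{\left(5 \right)} n \left(-5\right) \left(-4\right) 2 = \frac{29}{4} \cdot 196 \left(-5\right) \left(-4\right) 2 = 1421 \cdot 20 \cdot 2 = 1421 \cdot 40 = 56840$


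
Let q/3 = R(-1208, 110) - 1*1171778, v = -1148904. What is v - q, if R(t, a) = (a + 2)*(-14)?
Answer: 2371134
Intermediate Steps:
R(t, a) = -28 - 14*a (R(t, a) = (2 + a)*(-14) = -28 - 14*a)
q = -3520038 (q = 3*((-28 - 14*110) - 1*1171778) = 3*((-28 - 1540) - 1171778) = 3*(-1568 - 1171778) = 3*(-1173346) = -3520038)
v - q = -1148904 - 1*(-3520038) = -1148904 + 3520038 = 2371134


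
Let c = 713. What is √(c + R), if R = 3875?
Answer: 2*√1147 ≈ 67.735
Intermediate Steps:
√(c + R) = √(713 + 3875) = √4588 = 2*√1147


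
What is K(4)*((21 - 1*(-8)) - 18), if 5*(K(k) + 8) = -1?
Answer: -451/5 ≈ -90.200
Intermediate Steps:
K(k) = -41/5 (K(k) = -8 + (1/5)*(-1) = -8 - 1/5 = -41/5)
K(4)*((21 - 1*(-8)) - 18) = -41*((21 - 1*(-8)) - 18)/5 = -41*((21 + 8) - 18)/5 = -41*(29 - 18)/5 = -41/5*11 = -451/5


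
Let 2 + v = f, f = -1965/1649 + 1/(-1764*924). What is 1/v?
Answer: -2687764464/8578354817 ≈ -0.31332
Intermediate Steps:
f = -3202825889/2687764464 (f = -1965*1/1649 - 1/1764*1/924 = -1965/1649 - 1/1629936 = -3202825889/2687764464 ≈ -1.1916)
v = -8578354817/2687764464 (v = -2 - 3202825889/2687764464 = -8578354817/2687764464 ≈ -3.1916)
1/v = 1/(-8578354817/2687764464) = -2687764464/8578354817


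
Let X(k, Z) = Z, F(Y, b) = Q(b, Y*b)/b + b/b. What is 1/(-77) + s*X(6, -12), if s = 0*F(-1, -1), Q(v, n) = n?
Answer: -1/77 ≈ -0.012987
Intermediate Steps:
F(Y, b) = 1 + Y (F(Y, b) = (Y*b)/b + b/b = Y + 1 = 1 + Y)
s = 0 (s = 0*(1 - 1) = 0*0 = 0)
1/(-77) + s*X(6, -12) = 1/(-77) + 0*(-12) = -1/77 + 0 = -1/77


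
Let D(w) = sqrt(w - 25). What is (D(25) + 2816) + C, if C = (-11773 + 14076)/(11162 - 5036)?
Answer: 17253119/6126 ≈ 2816.4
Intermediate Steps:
D(w) = sqrt(-25 + w)
C = 2303/6126 ≈ 0.37594
(D(25) + 2816) + C = (sqrt(-25 + 25) + 2816) + 2303/6126 = (sqrt(0) + 2816) + 2303/6126 = (0 + 2816) + 2303/6126 = 2816 + 2303/6126 = 17253119/6126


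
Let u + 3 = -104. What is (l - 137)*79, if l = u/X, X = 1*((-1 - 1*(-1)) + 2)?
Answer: -30099/2 ≈ -15050.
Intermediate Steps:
u = -107 (u = -3 - 104 = -107)
X = 2 (X = 1*((-1 + 1) + 2) = 1*(0 + 2) = 1*2 = 2)
l = -107/2 ≈ -53.500
(l - 137)*79 = (-107/2 - 137)*79 = -381/2*79 = -30099/2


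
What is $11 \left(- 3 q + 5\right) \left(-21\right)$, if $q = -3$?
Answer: $-3234$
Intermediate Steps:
$11 \left(- 3 q + 5\right) \left(-21\right) = 11 \left(\left(-3\right) \left(-3\right) + 5\right) \left(-21\right) = 11 \left(9 + 5\right) \left(-21\right) = 11 \cdot 14 \left(-21\right) = 154 \left(-21\right) = -3234$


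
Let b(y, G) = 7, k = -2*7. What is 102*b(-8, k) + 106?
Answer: 820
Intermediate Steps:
k = -14
102*b(-8, k) + 106 = 102*7 + 106 = 714 + 106 = 820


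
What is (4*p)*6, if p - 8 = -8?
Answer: 0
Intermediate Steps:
p = 0 (p = 8 - 8 = 0)
(4*p)*6 = (4*0)*6 = 0*6 = 0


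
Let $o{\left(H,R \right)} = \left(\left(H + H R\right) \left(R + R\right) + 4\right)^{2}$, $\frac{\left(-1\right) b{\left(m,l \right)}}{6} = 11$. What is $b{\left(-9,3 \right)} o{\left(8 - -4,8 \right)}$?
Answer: $-197988384$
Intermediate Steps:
$b{\left(m,l \right)} = -66$ ($b{\left(m,l \right)} = \left(-6\right) 11 = -66$)
$o{\left(H,R \right)} = \left(4 + 2 R \left(H + H R\right)\right)^{2}$ ($o{\left(H,R \right)} = \left(\left(H + H R\right) 2 R + 4\right)^{2} = \left(2 R \left(H + H R\right) + 4\right)^{2} = \left(4 + 2 R \left(H + H R\right)\right)^{2}$)
$b{\left(-9,3 \right)} o{\left(8 - -4,8 \right)} = - 66 \cdot 4 \left(2 + \left(8 - -4\right) 8 + \left(8 - -4\right) 8^{2}\right)^{2} = - 66 \cdot 4 \left(2 + \left(8 + 4\right) 8 + \left(8 + 4\right) 64\right)^{2} = - 66 \cdot 4 \left(2 + 12 \cdot 8 + 12 \cdot 64\right)^{2} = - 66 \cdot 4 \left(2 + 96 + 768\right)^{2} = - 66 \cdot 4 \cdot 866^{2} = - 66 \cdot 4 \cdot 749956 = \left(-66\right) 2999824 = -197988384$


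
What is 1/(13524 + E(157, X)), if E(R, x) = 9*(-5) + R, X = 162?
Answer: 1/13636 ≈ 7.3335e-5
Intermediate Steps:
E(R, x) = -45 + R
1/(13524 + E(157, X)) = 1/(13524 + (-45 + 157)) = 1/(13524 + 112) = 1/13636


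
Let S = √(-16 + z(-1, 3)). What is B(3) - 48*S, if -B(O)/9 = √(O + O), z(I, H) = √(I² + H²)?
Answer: -9*√6 - 48*I*√(16 - √10) ≈ -22.045 - 171.98*I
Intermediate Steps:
z(I, H) = √(H² + I²)
B(O) = -9*√2*√O (B(O) = -9*√(O + O) = -9*√2*√O)
S = √(-16 + √10) (S = √(-16 + √(3² + (-1)²)) = √(-16 + √(9 + 1)) = √(-16 + √10) ≈ 3.583*I)
B(3) - 48*S = -9*√2*√3 - 48*√(-16 + √10) = -9*√6 - 48*√(-16 + √10) = -48*√(-16 + √10) - 9*√6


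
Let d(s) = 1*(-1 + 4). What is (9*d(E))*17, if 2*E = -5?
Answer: 459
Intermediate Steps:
E = -5/2 (E = (1/2)*(-5) = -5/2 ≈ -2.5000)
d(s) = 3 (d(s) = 1*3 = 3)
(9*d(E))*17 = (9*3)*17 = 27*17 = 459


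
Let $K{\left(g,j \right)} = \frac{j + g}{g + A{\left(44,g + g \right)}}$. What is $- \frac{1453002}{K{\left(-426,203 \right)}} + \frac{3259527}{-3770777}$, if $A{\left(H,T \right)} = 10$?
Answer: $- \frac{2279242480256985}{840883271} \approx -2.7105 \cdot 10^{6}$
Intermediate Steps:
$K{\left(g,j \right)} = \frac{g + j}{10 + g}$ ($K{\left(g,j \right)} = \frac{j + g}{g + 10} = \frac{g + j}{10 + g}$)
$- \frac{1453002}{K{\left(-426,203 \right)}} + \frac{3259527}{-3770777} = - \frac{1453002}{\frac{1}{10 - 426} \left(-426 + 203\right)} + \frac{3259527}{-3770777} = - \frac{1453002}{\frac{1}{-416} \left(-223\right)} + 3259527 \left(- \frac{1}{3770777}\right) = - \frac{1453002}{\left(- \frac{1}{416}\right) \left(-223\right)} - \frac{3259527}{3770777} = - \frac{1453002}{\frac{223}{416}} - \frac{3259527}{3770777} = \left(-1453002\right) \frac{416}{223} - \frac{3259527}{3770777} = - \frac{604448832}{223} - \frac{3259527}{3770777} = - \frac{2279242480256985}{840883271}$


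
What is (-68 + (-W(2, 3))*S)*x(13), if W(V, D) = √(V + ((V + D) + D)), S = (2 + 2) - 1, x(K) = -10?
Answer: 680 + 30*√10 ≈ 774.87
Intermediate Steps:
S = 3 (S = 4 - 1 = 3)
W(V, D) = √(2*D + 2*V) (W(V, D) = √(V + ((D + V) + D)) = √(V + (V + 2*D)) = √(2*D + 2*V))
(-68 + (-W(2, 3))*S)*x(13) = (-68 - √(2*3 + 2*2)*3)*(-10) = (-68 - √(6 + 4)*3)*(-10) = (-68 - √10*3)*(-10) = (-68 - 3*√10)*(-10) = 680 + 30*√10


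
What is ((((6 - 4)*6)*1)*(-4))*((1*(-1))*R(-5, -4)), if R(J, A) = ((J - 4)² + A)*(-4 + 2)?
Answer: -7392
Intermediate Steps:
R(J, A) = -2*A - 2*(-4 + J)² (R(J, A) = ((-4 + J)² + A)*(-2) = (A + (-4 + J)²)*(-2) = -2*A - 2*(-4 + J)²)
((((6 - 4)*6)*1)*(-4))*((1*(-1))*R(-5, -4)) = ((((6 - 4)*6)*1)*(-4))*((1*(-1))*(-2*(-4) - 2*(-4 - 5)²)) = (((2*6)*1)*(-4))*(-(8 - 2*(-9)²)) = ((12*1)*(-4))*(-(8 - 2*81)) = (12*(-4))*(-(8 - 162)) = -(-48)*(-154) = -48*154 = -7392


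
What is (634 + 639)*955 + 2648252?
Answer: 3863967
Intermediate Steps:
(634 + 639)*955 + 2648252 = 1273*955 + 2648252 = 1215715 + 2648252 = 3863967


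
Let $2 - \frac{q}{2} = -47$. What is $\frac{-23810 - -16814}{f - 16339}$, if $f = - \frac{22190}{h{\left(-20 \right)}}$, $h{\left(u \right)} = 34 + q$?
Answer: $\frac{461736}{1089469} \approx 0.42382$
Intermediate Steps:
$q = 98$ ($q = 4 - -94 = 4 + 94 = 98$)
$h{\left(u \right)} = 132$ ($h{\left(u \right)} = 34 + 98 = 132$)
$f = - \frac{11095}{66}$ ($f = - \frac{22190}{132} = \left(-22190\right) \frac{1}{132} = - \frac{11095}{66} \approx -168.11$)
$\frac{-23810 - -16814}{f - 16339} = \frac{-23810 - -16814}{- \frac{11095}{66} - 16339} = \frac{-23810 + \left(-5596 + 22410\right)}{- \frac{1089469}{66}} = \left(-23810 + 16814\right) \left(- \frac{66}{1089469}\right) = \left(-6996\right) \left(- \frac{66}{1089469}\right) = \frac{461736}{1089469}$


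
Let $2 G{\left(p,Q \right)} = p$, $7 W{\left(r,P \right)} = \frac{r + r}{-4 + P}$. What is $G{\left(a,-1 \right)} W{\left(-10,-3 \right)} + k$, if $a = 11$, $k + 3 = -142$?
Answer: $- \frac{6995}{49} \approx -142.76$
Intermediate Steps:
$k = -145$ ($k = -3 - 142 = -145$)
$W{\left(r,P \right)} = \frac{2 r}{7 \left(-4 + P\right)}$ ($W{\left(r,P \right)} = \frac{\left(r + r\right) \frac{1}{-4 + P}}{7} = \frac{2 r \frac{1}{-4 + P}}{7} = \frac{2 r}{7 \left(-4 + P\right)}$)
$G{\left(p,Q \right)} = \frac{p}{2}$
$G{\left(a,-1 \right)} W{\left(-10,-3 \right)} + k = \frac{1}{2} \cdot 11 \cdot \frac{2}{7} \left(-10\right) \frac{1}{-4 - 3} - 145 = \frac{11 \cdot \frac{2}{7} \left(-10\right) \frac{1}{-7}}{2} - 145 = \frac{11 \cdot \frac{2}{7} \left(-10\right) \left(- \frac{1}{7}\right)}{2} - 145 = \frac{11}{2} \cdot \frac{20}{49} - 145 = \frac{110}{49} - 145 = - \frac{6995}{49}$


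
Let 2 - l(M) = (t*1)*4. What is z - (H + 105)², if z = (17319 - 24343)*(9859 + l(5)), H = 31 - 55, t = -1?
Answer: -69298321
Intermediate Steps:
H = -24
l(M) = 6 (l(M) = 2 - (-1*1)*4 = 2 - (-1)*4 = 2 - 1*(-4) = 2 + 4 = 6)
z = -69291760 (z = (17319 - 24343)*(9859 + 6) = -7024*9865 = -69291760)
z - (H + 105)² = -69291760 - (-24 + 105)² = -69291760 - 1*81² = -69291760 - 1*6561 = -69291760 - 6561 = -69298321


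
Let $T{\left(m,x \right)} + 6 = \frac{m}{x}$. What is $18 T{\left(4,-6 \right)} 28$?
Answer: $-3360$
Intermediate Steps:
$T{\left(m,x \right)} = -6 + \frac{m}{x}$
$18 T{\left(4,-6 \right)} 28 = 18 \left(-6 + \frac{4}{-6}\right) 28 = 18 \left(-6 + 4 \left(- \frac{1}{6}\right)\right) 28 = 18 \left(-6 - \frac{2}{3}\right) 28 = 18 \left(- \frac{20}{3}\right) 28 = \left(-120\right) 28 = -3360$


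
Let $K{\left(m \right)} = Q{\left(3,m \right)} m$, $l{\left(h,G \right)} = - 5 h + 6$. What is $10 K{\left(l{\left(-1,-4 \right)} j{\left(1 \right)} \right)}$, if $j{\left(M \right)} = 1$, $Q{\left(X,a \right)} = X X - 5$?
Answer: $440$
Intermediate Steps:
$l{\left(h,G \right)} = 6 - 5 h$
$Q{\left(X,a \right)} = -5 + X^{2}$ ($Q{\left(X,a \right)} = X^{2} - 5 = -5 + X^{2}$)
$K{\left(m \right)} = 4 m$ ($K{\left(m \right)} = \left(-5 + 3^{2}\right) m = \left(-5 + 9\right) m = 4 m$)
$10 K{\left(l{\left(-1,-4 \right)} j{\left(1 \right)} \right)} = 10 \cdot 4 \left(6 - -5\right) 1 = 10 \cdot 4 \left(6 + 5\right) 1 = 10 \cdot 4 \cdot 11 \cdot 1 = 10 \cdot 4 \cdot 11 = 10 \cdot 44 = 440$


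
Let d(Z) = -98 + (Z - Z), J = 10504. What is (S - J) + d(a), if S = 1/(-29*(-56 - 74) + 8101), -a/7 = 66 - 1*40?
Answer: -125856341/11871 ≈ -10602.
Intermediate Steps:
a = -182 (a = -7*(66 - 1*40) = -7*(66 - 40) = -7*26 = -182)
S = 1/11871 (S = 1/(-29*(-130) + 8101) = 1/(3770 + 8101) = 1/11871 ≈ 8.4239e-5)
d(Z) = -98 (d(Z) = -98 + 0 = -98)
(S - J) + d(a) = (1/11871 - 1*10504) - 98 = (1/11871 - 10504) - 98 = -124692983/11871 - 98 = -125856341/11871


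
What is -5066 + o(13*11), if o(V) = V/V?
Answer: -5065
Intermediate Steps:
o(V) = 1
-5066 + o(13*11) = -5066 + 1 = -5065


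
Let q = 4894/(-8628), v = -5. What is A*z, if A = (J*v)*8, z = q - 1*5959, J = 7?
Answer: 3599340220/2157 ≈ 1.6687e+6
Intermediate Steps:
q = -2447/4314 (q = 4894*(-1/8628) = -2447/4314 ≈ -0.56722)
z = -25709573/4314 (z = -2447/4314 - 1*5959 = -2447/4314 - 5959 = -25709573/4314 ≈ -5959.6)
A = -280 (A = (7*(-5))*8 = -35*8 = -280)
A*z = -280*(-25709573/4314) = 3599340220/2157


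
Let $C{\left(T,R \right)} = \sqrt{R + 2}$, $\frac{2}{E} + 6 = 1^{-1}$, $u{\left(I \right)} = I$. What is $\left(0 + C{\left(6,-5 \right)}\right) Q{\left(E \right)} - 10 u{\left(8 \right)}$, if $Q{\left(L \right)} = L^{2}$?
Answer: $-80 + \frac{4 i \sqrt{3}}{25} \approx -80.0 + 0.27713 i$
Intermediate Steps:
$E = - \frac{2}{5}$ ($E = \frac{2}{-6 + 1^{-1}} = \frac{2}{-6 + 1} = \frac{2}{-5} = 2 \left(- \frac{1}{5}\right) = - \frac{2}{5} \approx -0.4$)
$C{\left(T,R \right)} = \sqrt{2 + R}$
$\left(0 + C{\left(6,-5 \right)}\right) Q{\left(E \right)} - 10 u{\left(8 \right)} = \left(0 + \sqrt{2 - 5}\right) \left(- \frac{2}{5}\right)^{2} - 80 = \left(0 + \sqrt{-3}\right) \frac{4}{25} - 80 = \left(0 + i \sqrt{3}\right) \frac{4}{25} - 80 = i \sqrt{3} \cdot \frac{4}{25} - 80 = \frac{4 i \sqrt{3}}{25} - 80 = -80 + \frac{4 i \sqrt{3}}{25}$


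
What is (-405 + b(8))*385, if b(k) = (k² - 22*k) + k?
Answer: -195965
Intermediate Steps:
b(k) = k² - 21*k
(-405 + b(8))*385 = (-405 + 8*(-21 + 8))*385 = (-405 + 8*(-13))*385 = (-405 - 104)*385 = -509*385 = -195965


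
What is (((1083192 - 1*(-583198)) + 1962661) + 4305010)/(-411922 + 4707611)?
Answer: 7934061/4295689 ≈ 1.8470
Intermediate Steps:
(((1083192 - 1*(-583198)) + 1962661) + 4305010)/(-411922 + 4707611) = (((1083192 + 583198) + 1962661) + 4305010)/4295689 = ((1666390 + 1962661) + 4305010)*(1/4295689) = (3629051 + 4305010)*(1/4295689) = 7934061*(1/4295689) = 7934061/4295689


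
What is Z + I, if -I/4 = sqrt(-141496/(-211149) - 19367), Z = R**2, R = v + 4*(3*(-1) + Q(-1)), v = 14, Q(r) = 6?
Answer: 676 - 4*I*sqrt(95936279828207)/70383 ≈ 676.0 - 556.65*I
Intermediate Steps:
R = 26 (R = 14 + 4*(3*(-1) + 6) = 14 + 4*(-3 + 6) = 14 + 4*3 = 14 + 12 = 26)
Z = 676 (Z = 26**2 = 676)
I = -4*I*sqrt(95936279828207)/70383 (I = -4*sqrt(-141496/(-211149) - 19367) = -4*sqrt(-141496*(-1/211149) - 19367) = -4*sqrt(141496/211149 - 19367) = -4*I*sqrt(95936279828207)/70383 ≈ -556.65*I)
Z + I = 676 - 4*I*sqrt(95936279828207)/70383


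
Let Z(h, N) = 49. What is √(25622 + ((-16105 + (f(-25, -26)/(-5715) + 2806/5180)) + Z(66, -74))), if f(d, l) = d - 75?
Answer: √9315480106481570/986790 ≈ 97.809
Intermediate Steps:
f(d, l) = -75 + d
√(25622 + ((-16105 + (f(-25, -26)/(-5715) + 2806/5180)) + Z(66, -74))) = √(25622 + ((-16105 + ((-75 - 25)/(-5715) + 2806/5180)) + 49)) = √(25622 + ((-16105 + (-100*(-1/5715) + 2806*(1/5180))) + 49)) = √(25622 + ((-16105 + (20/1143 + 1403/2590)) + 49)) = √(25622 + ((-16105 + 1655429/2960370) + 49)) = √(25622 + (-47675103421/2960370 + 49)) = √(25622 - 47530045291/2960370) = √(28320554849/2960370) = √9315480106481570/986790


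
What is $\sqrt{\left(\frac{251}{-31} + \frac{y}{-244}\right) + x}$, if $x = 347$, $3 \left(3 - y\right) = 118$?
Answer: $\frac{\sqrt{43646762883}}{11346} \approx 18.413$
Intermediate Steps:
$y = - \frac{109}{3}$ ($y = 3 - \frac{118}{3} = - \frac{109}{3} \approx -36.333$)
$\sqrt{\left(\frac{251}{-31} + \frac{y}{-244}\right) + x} = \sqrt{\left(\frac{251}{-31} - \frac{109}{3 \left(-244\right)}\right) + 347} = \sqrt{\left(251 \left(- \frac{1}{31}\right) - - \frac{109}{732}\right) + 347} = \sqrt{\left(- \frac{251}{31} + \frac{109}{732}\right) + 347} = \sqrt{- \frac{180353}{22692} + 347} = \sqrt{\frac{7693771}{22692}} = \frac{\sqrt{43646762883}}{11346}$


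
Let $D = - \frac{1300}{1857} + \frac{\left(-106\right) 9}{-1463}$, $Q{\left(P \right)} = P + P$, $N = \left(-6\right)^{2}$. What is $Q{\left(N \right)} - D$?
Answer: $\frac{195739274}{2716791} \approx 72.048$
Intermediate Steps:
$N = 36$
$Q{\left(P \right)} = 2 P$
$D = - \frac{130322}{2716791}$ ($D = \left(-1300\right) \frac{1}{1857} - - \frac{954}{1463} = - \frac{1300}{1857} + \frac{954}{1463} = - \frac{130322}{2716791} \approx -0.047969$)
$Q{\left(N \right)} - D = 2 \cdot 36 - - \frac{130322}{2716791} = 72 + \frac{130322}{2716791} = \frac{195739274}{2716791}$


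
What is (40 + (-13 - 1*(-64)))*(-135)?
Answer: -12285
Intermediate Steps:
(40 + (-13 - 1*(-64)))*(-135) = (40 + (-13 + 64))*(-135) = (40 + 51)*(-135) = 91*(-135) = -12285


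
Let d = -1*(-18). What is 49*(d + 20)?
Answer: 1862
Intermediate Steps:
d = 18
49*(d + 20) = 49*(18 + 20) = 49*38 = 1862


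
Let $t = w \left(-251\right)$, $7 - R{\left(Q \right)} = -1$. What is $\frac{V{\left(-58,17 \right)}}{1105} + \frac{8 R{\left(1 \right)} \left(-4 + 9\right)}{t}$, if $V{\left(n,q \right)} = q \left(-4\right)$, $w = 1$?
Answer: $- \frac{21804}{16315} \approx -1.3364$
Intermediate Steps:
$R{\left(Q \right)} = 8$ ($R{\left(Q \right)} = 7 - -1 = 7 + 1 = 8$)
$t = -251$ ($t = 1 \left(-251\right) = -251$)
$V{\left(n,q \right)} = - 4 q$
$\frac{V{\left(-58,17 \right)}}{1105} + \frac{8 R{\left(1 \right)} \left(-4 + 9\right)}{t} = \frac{\left(-4\right) 17}{1105} + \frac{8 \cdot 8 \left(-4 + 9\right)}{-251} = \left(-68\right) \frac{1}{1105} + 64 \cdot 5 \left(- \frac{1}{251}\right) = - \frac{4}{65} + 320 \left(- \frac{1}{251}\right) = - \frac{4}{65} - \frac{320}{251} = - \frac{21804}{16315}$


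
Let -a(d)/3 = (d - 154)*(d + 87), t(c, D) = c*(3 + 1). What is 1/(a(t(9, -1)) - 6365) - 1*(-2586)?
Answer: 96139723/37177 ≈ 2586.0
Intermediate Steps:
t(c, D) = 4*c (t(c, D) = c*4 = 4*c)
a(d) = -3*(-154 + d)*(87 + d) (a(d) = -3*(d - 154)*(d + 87) = -3*(-154 + d)*(87 + d))
1/(a(t(9, -1)) - 6365) - 1*(-2586) = 1/((40194 - 3*(4*9)**2 + 201*(4*9)) - 6365) - 1*(-2586) = 1/((40194 - 3*36**2 + 201*36) - 6365) + 2586 = 1/((40194 - 3*1296 + 7236) - 6365) + 2586 = 1/((40194 - 3888 + 7236) - 6365) + 2586 = 1/(43542 - 6365) + 2586 = 1/37177 + 2586 = 96139723/37177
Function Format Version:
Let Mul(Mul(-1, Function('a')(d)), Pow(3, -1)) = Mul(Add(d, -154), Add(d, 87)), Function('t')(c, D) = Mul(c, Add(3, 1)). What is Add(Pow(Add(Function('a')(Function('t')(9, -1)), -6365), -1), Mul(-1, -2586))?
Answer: Rational(96139723, 37177) ≈ 2586.0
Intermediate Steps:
Function('t')(c, D) = Mul(4, c) (Function('t')(c, D) = Mul(c, 4) = Mul(4, c))
Function('a')(d) = Mul(-3, Add(-154, d), Add(87, d)) (Function('a')(d) = Mul(-3, Mul(Add(d, -154), Add(d, 87))) = Mul(-3, Mul(Add(-154, d), Add(87, d))) = Mul(-3, Add(-154, d), Add(87, d)))
Add(Pow(Add(Function('a')(Function('t')(9, -1)), -6365), -1), Mul(-1, -2586)) = Add(Pow(Add(Add(40194, Mul(-3, Pow(Mul(4, 9), 2)), Mul(201, Mul(4, 9))), -6365), -1), Mul(-1, -2586)) = Add(Pow(Add(Add(40194, Mul(-3, Pow(36, 2)), Mul(201, 36)), -6365), -1), 2586) = Add(Pow(Add(Add(40194, Mul(-3, 1296), 7236), -6365), -1), 2586) = Add(Pow(Add(Add(40194, -3888, 7236), -6365), -1), 2586) = Add(Pow(Add(43542, -6365), -1), 2586) = Add(Pow(37177, -1), 2586) = Add(Rational(1, 37177), 2586) = Rational(96139723, 37177)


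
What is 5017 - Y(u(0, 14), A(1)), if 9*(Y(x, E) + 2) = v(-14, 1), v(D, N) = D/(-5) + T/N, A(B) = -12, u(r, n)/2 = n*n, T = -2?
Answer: 225851/45 ≈ 5018.9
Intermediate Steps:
u(r, n) = 2*n**2 (u(r, n) = 2*(n*n) = 2*n**2)
v(D, N) = -2/N - D/5 (v(D, N) = D/(-5) - 2/N = D*(-1/5) - 2/N = -D/5 - 2/N = -2/N - D/5)
Y(x, E) = -86/45 (Y(x, E) = -2 + (-2/1 - 1/5*(-14))/9 = -2 + (-2*1 + 14/5)/9 = -2 + (-2 + 14/5)/9 = -2 + (1/9)*(4/5) = -2 + 4/45 = -86/45)
5017 - Y(u(0, 14), A(1)) = 5017 - 1*(-86/45) = 5017 + 86/45 = 225851/45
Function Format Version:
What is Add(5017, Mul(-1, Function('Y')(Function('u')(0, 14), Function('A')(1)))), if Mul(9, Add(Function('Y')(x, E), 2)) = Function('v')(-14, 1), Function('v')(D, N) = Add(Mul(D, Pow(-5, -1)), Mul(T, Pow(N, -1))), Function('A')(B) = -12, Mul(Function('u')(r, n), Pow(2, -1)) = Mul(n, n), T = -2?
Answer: Rational(225851, 45) ≈ 5018.9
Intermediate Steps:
Function('u')(r, n) = Mul(2, Pow(n, 2)) (Function('u')(r, n) = Mul(2, Mul(n, n)) = Mul(2, Pow(n, 2)))
Function('v')(D, N) = Add(Mul(-2, Pow(N, -1)), Mul(Rational(-1, 5), D)) (Function('v')(D, N) = Add(Mul(D, Pow(-5, -1)), Mul(-2, Pow(N, -1))) = Add(Mul(D, Rational(-1, 5)), Mul(-2, Pow(N, -1))) = Add(Mul(Rational(-1, 5), D), Mul(-2, Pow(N, -1))) = Add(Mul(-2, Pow(N, -1)), Mul(Rational(-1, 5), D)))
Function('Y')(x, E) = Rational(-86, 45) (Function('Y')(x, E) = Add(-2, Mul(Rational(1, 9), Add(Mul(-2, Pow(1, -1)), Mul(Rational(-1, 5), -14)))) = Add(-2, Mul(Rational(1, 9), Add(Mul(-2, 1), Rational(14, 5)))) = Add(-2, Mul(Rational(1, 9), Add(-2, Rational(14, 5)))) = Add(-2, Mul(Rational(1, 9), Rational(4, 5))) = Add(-2, Rational(4, 45)) = Rational(-86, 45))
Add(5017, Mul(-1, Function('Y')(Function('u')(0, 14), Function('A')(1)))) = Add(5017, Mul(-1, Rational(-86, 45))) = Add(5017, Rational(86, 45)) = Rational(225851, 45)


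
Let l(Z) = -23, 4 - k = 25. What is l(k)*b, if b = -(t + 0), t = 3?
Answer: 69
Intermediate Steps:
k = -21 (k = 4 - 1*25 = 4 - 25 = -21)
b = -3 (b = -(3 + 0) = -1*3 = -3)
l(k)*b = -23*(-3) = 69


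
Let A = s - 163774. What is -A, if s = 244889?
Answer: -81115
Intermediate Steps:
A = 81115 (A = 244889 - 163774 = 81115)
-A = -1*81115 = -81115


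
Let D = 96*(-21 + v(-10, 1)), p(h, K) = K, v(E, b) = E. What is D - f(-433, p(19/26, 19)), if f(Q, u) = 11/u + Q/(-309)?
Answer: -17483722/5871 ≈ -2978.0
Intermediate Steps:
f(Q, u) = 11/u - Q/309 (f(Q, u) = 11/u + Q*(-1/309) = 11/u - Q/309)
D = -2976 (D = 96*(-21 - 10) = 96*(-31) = -2976)
D - f(-433, p(19/26, 19)) = -2976 - (11/19 - 1/309*(-433)) = -2976 - (11*(1/19) + 433/309) = -2976 - (11/19 + 433/309) = -2976 - 1*11626/5871 = -2976 - 11626/5871 = -17483722/5871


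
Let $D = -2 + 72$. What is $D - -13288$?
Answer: $13358$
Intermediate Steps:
$D = 70$
$D - -13288 = 70 - -13288 = 70 + 13288 = 13358$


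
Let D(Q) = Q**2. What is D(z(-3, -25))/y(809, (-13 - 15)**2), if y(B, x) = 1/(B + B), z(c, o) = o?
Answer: 1011250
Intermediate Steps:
y(B, x) = 1/(2*B)
D(z(-3, -25))/y(809, (-13 - 15)**2) = (-25)**2/(((1/2)/809)) = 625/(((1/2)*(1/809))) = 625/(1/1618) = 625*1618 = 1011250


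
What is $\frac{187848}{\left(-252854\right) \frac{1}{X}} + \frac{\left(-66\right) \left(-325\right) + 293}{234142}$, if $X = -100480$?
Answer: $\frac{2209714015242101}{29601870634} \approx 74648.0$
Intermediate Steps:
$\frac{187848}{\left(-252854\right) \frac{1}{X}} + \frac{\left(-66\right) \left(-325\right) + 293}{234142} = \frac{187848}{\left(-252854\right) \frac{1}{-100480}} + \frac{\left(-66\right) \left(-325\right) + 293}{234142} = \frac{187848}{\left(-252854\right) \left(- \frac{1}{100480}\right)} + \left(21450 + 293\right) \frac{1}{234142} = \frac{187848}{\frac{126427}{50240}} + 21743 \cdot \frac{1}{234142} = 187848 \cdot \frac{50240}{126427} + \frac{21743}{234142} = \frac{9437483520}{126427} + \frac{21743}{234142} = \frac{2209714015242101}{29601870634}$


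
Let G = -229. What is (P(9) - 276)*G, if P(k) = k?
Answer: 61143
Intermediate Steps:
(P(9) - 276)*G = (9 - 276)*(-229) = -267*(-229) = 61143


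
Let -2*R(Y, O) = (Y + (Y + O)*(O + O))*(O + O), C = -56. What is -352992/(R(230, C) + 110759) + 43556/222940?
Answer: 10070391547/17978048805 ≈ 0.56015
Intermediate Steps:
R(Y, O) = -O*(Y + 2*O*(O + Y)) (R(Y, O) = -(Y + (Y + O)*(O + O))*(O + O)/2 = -(Y + (O + Y)*(2*O))*2*O/2 = -(Y + 2*O*(O + Y))*2*O/2 = -O*(Y + 2*O*(O + Y)))
-352992/(R(230, C) + 110759) + 43556/222940 = -352992/(-1*(-56)*(230 + 2*(-56)**2 + 2*(-56)*230) + 110759) + 43556/222940 = -352992/(-1*(-56)*(230 + 2*3136 - 25760) + 110759) + 43556*(1/222940) = -352992/(-1*(-56)*(230 + 6272 - 25760) + 110759) + 10889/55735 = -352992/(-1*(-56)*(-19258) + 110759) + 10889/55735 = -352992/(-1078448 + 110759) + 10889/55735 = -352992/(-967689) + 10889/55735 = -352992*(-1/967689) + 10889/55735 = 117664/322563 + 10889/55735 = 10070391547/17978048805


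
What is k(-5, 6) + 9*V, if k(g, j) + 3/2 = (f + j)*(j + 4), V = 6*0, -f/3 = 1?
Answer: 57/2 ≈ 28.500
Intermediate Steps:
f = -3 (f = -3*1 = -3)
V = 0
k(g, j) = -3/2 + (-3 + j)*(4 + j) (k(g, j) = -3/2 + (-3 + j)*(j + 4) = -3/2 + (-3 + j)*(4 + j))
k(-5, 6) + 9*V = (-27/2 + 6 + 6**2) + 9*0 = (-27/2 + 6 + 36) + 0 = 57/2 + 0 = 57/2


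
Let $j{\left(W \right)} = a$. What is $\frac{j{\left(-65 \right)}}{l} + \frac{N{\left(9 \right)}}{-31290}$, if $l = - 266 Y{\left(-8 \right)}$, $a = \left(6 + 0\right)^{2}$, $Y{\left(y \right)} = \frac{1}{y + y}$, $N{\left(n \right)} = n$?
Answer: $\frac{429063}{198170} \approx 2.1651$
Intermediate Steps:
$Y{\left(y \right)} = \frac{1}{2 y}$
$a = 36$ ($a = 6^{2} = 36$)
$j{\left(W \right)} = 36$
$l = \frac{133}{8}$ ($l = - 266 \frac{1}{2 \left(-8\right)} = - 266 \cdot \frac{1}{2} \left(- \frac{1}{8}\right) = \left(-266\right) \left(- \frac{1}{16}\right) = \frac{133}{8} \approx 16.625$)
$\frac{j{\left(-65 \right)}}{l} + \frac{N{\left(9 \right)}}{-31290} = \frac{36}{\frac{133}{8}} + \frac{9}{-31290} = 36 \cdot \frac{8}{133} + 9 \left(- \frac{1}{31290}\right) = \frac{288}{133} - \frac{3}{10430} = \frac{429063}{198170}$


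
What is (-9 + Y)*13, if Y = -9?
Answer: -234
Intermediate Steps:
(-9 + Y)*13 = (-9 - 9)*13 = -18*13 = -234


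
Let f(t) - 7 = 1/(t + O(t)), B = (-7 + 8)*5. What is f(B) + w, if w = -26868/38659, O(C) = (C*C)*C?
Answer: 31725509/5025670 ≈ 6.3127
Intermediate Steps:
B = 5 (B = 1*5 = 5)
O(C) = C³ (O(C) = C²*C = C³)
f(t) = 7 + 1/(t + t³)
w = -26868/38659 (w = -26868*1/38659 = -26868/38659 ≈ -0.69500)
f(B) + w = (1 + 7*5 + 7*5³)/(5 + 5³) - 26868/38659 = (1 + 35 + 7*125)/(5 + 125) - 26868/38659 = (1 + 35 + 875)/130 - 26868/38659 = (1/130)*911 - 26868/38659 = 911/130 - 26868/38659 = 31725509/5025670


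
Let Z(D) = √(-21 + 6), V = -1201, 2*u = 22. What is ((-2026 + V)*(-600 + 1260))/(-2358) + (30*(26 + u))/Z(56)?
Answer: 354970/393 - 74*I*√15 ≈ 903.23 - 286.6*I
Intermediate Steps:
u = 11 (u = (½)*22 = 11)
Z(D) = I*√15 (Z(D) = √(-15) = I*√15)
((-2026 + V)*(-600 + 1260))/(-2358) + (30*(26 + u))/Z(56) = ((-2026 - 1201)*(-600 + 1260))/(-2358) + (30*(26 + 11))/((I*√15)) = -3227*660*(-1/2358) + (30*37)*(-I*√15/15) = -2129820*(-1/2358) + 1110*(-I*√15/15) = 354970/393 - 74*I*√15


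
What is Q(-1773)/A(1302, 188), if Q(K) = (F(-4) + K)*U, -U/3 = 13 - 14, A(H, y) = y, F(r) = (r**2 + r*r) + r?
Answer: -5235/188 ≈ -27.846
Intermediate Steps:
F(r) = r + 2*r**2 (F(r) = (r**2 + r**2) + r = 2*r**2 + r = r + 2*r**2)
U = 3 (U = -3*(13 - 14) = -3*(-1) = 3)
Q(K) = 84 + 3*K (Q(K) = (-4*(1 + 2*(-4)) + K)*3 = (-4*(1 - 8) + K)*3 = (-4*(-7) + K)*3 = (28 + K)*3 = 84 + 3*K)
Q(-1773)/A(1302, 188) = (84 + 3*(-1773))/188 = (84 - 5319)*(1/188) = -5235*1/188 = -5235/188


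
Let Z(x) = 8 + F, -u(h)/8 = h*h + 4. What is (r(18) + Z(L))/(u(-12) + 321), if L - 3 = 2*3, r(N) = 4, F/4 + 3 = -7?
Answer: 28/863 ≈ 0.032445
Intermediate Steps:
F = -40 (F = -12 + 4*(-7) = -12 - 28 = -40)
u(h) = -32 - 8*h² (u(h) = -8*(h*h + 4) = -8*(h² + 4) = -8*(4 + h²) = -32 - 8*h²)
L = 9 (L = 3 + 2*3 = 3 + 6 = 9)
Z(x) = -32 (Z(x) = 8 - 40 = -32)
(r(18) + Z(L))/(u(-12) + 321) = (4 - 32)/((-32 - 8*(-12)²) + 321) = -28/((-32 - 8*144) + 321) = -28/((-32 - 1152) + 321) = -28/(-1184 + 321) = -28/(-863) = -28*(-1/863) = 28/863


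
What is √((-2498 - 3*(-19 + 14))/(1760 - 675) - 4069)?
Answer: 2*I*√1198205645/1085 ≈ 63.807*I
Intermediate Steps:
√((-2498 - 3*(-19 + 14))/(1760 - 675) - 4069) = √((-2498 - 3*(-5))/1085 - 4069) = √((-2498 + 15)*(1/1085) - 4069) = √(-2483*1/1085 - 4069) = √(-2483/1085 - 4069) = √(-4417348/1085) = 2*I*√1198205645/1085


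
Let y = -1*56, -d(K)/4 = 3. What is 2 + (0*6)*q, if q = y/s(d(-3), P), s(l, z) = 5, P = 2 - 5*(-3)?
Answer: 2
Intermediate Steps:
d(K) = -12 (d(K) = -4*3 = -12)
P = 17 (P = 2 + 15 = 17)
y = -56
q = -56/5 ≈ -11.200
2 + (0*6)*q = 2 + (0*6)*(-56/5) = 2 + 0*(-56/5) = 2 + 0 = 2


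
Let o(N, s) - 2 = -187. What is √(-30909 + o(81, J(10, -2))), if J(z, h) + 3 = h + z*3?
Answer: I*√31094 ≈ 176.33*I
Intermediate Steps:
J(z, h) = -3 + h + 3*z (J(z, h) = -3 + (h + z*3) = -3 + (h + 3*z) = -3 + h + 3*z)
o(N, s) = -185 (o(N, s) = 2 - 187 = -185)
√(-30909 + o(81, J(10, -2))) = √(-30909 - 185) = √(-31094) = I*√31094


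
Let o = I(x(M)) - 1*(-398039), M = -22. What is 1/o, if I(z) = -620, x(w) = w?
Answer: 1/397419 ≈ 2.5162e-6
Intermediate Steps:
o = 397419 (o = -620 - 1*(-398039) = -620 + 398039 = 397419)
1/o = 1/397419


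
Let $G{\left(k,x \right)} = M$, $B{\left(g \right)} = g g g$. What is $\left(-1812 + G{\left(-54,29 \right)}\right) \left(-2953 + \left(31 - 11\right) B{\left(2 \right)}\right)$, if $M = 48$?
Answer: $4926852$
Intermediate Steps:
$B{\left(g \right)} = g^{3}$ ($B{\left(g \right)} = g^{2} g = g^{3}$)
$G{\left(k,x \right)} = 48$
$\left(-1812 + G{\left(-54,29 \right)}\right) \left(-2953 + \left(31 - 11\right) B{\left(2 \right)}\right) = \left(-1812 + 48\right) \left(-2953 + \left(31 - 11\right) 2^{3}\right) = - 1764 \left(-2953 + 20 \cdot 8\right) = - 1764 \left(-2953 + 160\right) = \left(-1764\right) \left(-2793\right) = 4926852$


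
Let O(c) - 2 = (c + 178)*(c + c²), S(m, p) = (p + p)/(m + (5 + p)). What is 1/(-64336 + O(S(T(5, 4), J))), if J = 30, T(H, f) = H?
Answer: -8/509287 ≈ -1.5708e-5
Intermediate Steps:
S(m, p) = 2*p/(5 + m + p) (S(m, p) = (2*p)/(5 + m + p) = 2*p/(5 + m + p))
O(c) = 2 + (178 + c)*(c + c²) (O(c) = 2 + (c + 178)*(c + c²) = 2 + (178 + c)*(c + c²))
1/(-64336 + O(S(T(5, 4), J))) = 1/(-64336 + (2 + (2*30/(5 + 5 + 30))³ + 178*(2*30/(5 + 5 + 30)) + 179*(2*30/(5 + 5 + 30))²)) = 1/(-64336 + (2 + (2*30/40)³ + 178*(2*30/40) + 179*(2*30/40)²)) = 1/(-64336 + (2 + (2*30*(1/40))³ + 178*(2*30*(1/40)) + 179*(2*30*(1/40))²)) = 1/(-64336 + (2 + (3/2)³ + 178*(3/2) + 179*(3/2)²)) = 1/(-64336 + (2 + 27/8 + 267 + 179*(9/4))) = 1/(-64336 + (2 + 27/8 + 267 + 1611/4)) = 1/(-64336 + 5401/8) = 1/(-509287/8) = -8/509287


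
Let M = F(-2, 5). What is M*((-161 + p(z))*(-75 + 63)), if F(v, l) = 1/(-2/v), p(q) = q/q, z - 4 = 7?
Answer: 1920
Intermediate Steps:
z = 11 (z = 4 + 7 = 11)
p(q) = 1
F(v, l) = -v/2
M = 1 (M = -1/2*(-2) = 1)
M*((-161 + p(z))*(-75 + 63)) = 1*((-161 + 1)*(-75 + 63)) = 1*(-160*(-12)) = 1*1920 = 1920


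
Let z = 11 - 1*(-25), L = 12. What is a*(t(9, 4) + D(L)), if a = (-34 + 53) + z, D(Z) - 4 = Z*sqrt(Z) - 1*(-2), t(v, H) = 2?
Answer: 440 + 1320*sqrt(3) ≈ 2726.3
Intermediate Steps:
z = 36 (z = 11 + 25 = 36)
D(Z) = 6 + Z**(3/2) (D(Z) = 4 + (Z*sqrt(Z) - 1*(-2)) = 4 + (Z**(3/2) + 2) = 4 + (2 + Z**(3/2)) = 6 + Z**(3/2))
a = 55 (a = (-34 + 53) + 36 = 19 + 36 = 55)
a*(t(9, 4) + D(L)) = 55*(2 + (6 + 12**(3/2))) = 55*(2 + (6 + 24*sqrt(3))) = 55*(8 + 24*sqrt(3)) = 440 + 1320*sqrt(3)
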